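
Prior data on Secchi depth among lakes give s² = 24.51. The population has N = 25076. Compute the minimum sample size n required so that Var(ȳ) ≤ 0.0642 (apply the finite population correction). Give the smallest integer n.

Without fpc, n₀ = s²/D = 24.51/0.0642 = 381.7757.
With fpc, (1 − n/N)·s²/n ≤ D requires n ≥ n₀/(1 + n₀/N) = 381.7757/(1 + 381.7757/25076) = 376.0504.
Rounding up, n = 377.

377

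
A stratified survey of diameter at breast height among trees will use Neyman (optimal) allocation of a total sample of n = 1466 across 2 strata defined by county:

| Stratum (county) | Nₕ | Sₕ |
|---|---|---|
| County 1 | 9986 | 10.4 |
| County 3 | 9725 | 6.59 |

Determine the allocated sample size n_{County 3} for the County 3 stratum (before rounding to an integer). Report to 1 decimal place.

Neyman allocation: nₕ = n·NₕSₕ / Σⱼ NⱼSⱼ.
Σ NⱼSⱼ = 9986·10.4 + 9725·6.59 = 167942.15.
n_{County 3} = 1466·9725·6.59 / 167942.15 = 559.4.

559.4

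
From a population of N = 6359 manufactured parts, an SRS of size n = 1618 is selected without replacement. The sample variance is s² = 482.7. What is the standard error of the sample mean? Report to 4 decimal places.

0.4716

Under SRS without replacement, Var(ȳ) = (1 − f)·s²/n with f = n/N = 1618/6359 = 0.25444252.
Var(ȳ) = (1 − 0.25444252)·482.7/1618 = 0.74555748·0.29833127 = 0.22242311.
SE(ȳ) = √(0.22242311) = 0.4716.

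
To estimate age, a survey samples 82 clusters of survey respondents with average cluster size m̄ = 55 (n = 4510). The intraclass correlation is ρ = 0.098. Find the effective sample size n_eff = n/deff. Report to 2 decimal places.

716.78

deff = 1 + (55 − 1)·0.098 = 1 + 5.292 = 6.292.
n_eff = 4510 / 6.292 = 716.78.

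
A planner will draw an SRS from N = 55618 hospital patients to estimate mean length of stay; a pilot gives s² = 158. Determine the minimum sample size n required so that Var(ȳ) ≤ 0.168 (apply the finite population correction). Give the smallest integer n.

925

Without fpc, n₀ = s²/D = 158/0.168 = 940.4762.
With fpc, (1 − n/N)·s²/n ≤ D requires n ≥ n₀/(1 + n₀/N) = 940.4762/(1 + 940.4762/55618) = 924.8376.
Rounding up, n = 925.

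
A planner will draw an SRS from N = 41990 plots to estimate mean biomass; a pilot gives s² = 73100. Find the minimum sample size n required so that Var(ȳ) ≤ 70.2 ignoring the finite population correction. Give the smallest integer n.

Without fpc, n₀ = s²/D = 73100/70.2 = 1041.3105.
Rounding up, n = 1042.

1042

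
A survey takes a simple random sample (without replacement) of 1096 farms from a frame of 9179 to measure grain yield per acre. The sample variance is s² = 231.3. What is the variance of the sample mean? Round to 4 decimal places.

0.1858

Under SRS without replacement, Var(ȳ) = (1 − f)·s²/n with f = n/N = 1096/9179 = 0.11940299.
Var(ȳ) = (1 − 0.11940299)·231.3/1096 = 0.88059701·0.21104015 = 0.18584132.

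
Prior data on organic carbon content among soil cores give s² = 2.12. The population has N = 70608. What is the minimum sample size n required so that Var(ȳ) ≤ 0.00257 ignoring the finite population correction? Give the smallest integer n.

Without fpc, n₀ = s²/D = 2.12/0.00257 = 824.9027.
Rounding up, n = 825.

825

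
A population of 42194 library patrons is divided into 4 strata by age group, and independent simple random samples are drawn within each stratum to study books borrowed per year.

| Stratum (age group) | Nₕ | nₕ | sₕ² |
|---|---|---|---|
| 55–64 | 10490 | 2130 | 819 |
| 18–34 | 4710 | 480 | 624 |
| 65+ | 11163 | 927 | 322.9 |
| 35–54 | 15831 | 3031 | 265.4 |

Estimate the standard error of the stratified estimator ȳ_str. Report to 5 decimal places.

Var(ȳ_str) = Σₕ Wₕ²(1 − fₕ)sₕ²/nₕ with Wₕ = Nₕ/N, N = 42194.
55–64: Wₕ = 0.24861355; term = 0.24861355²·(1 − 0.20305052)·819/2130 = 0.018940205.
18–34: Wₕ = 0.11162725; term = 0.11162725²·(1 − 0.10191083)·624/480 = 0.014547998.
65+: Wₕ = 0.26456368; term = 0.26456368²·(1 − 0.08304219)·322.9/927 = 0.022356207.
35–54: Wₕ = 0.37519553; term = 0.37519553²·(1 − 0.19145979)·265.4/3031 = 0.0099662529.
Sum = 0.065810663.
SE = √(0.065810663) = 0.25654.

0.25654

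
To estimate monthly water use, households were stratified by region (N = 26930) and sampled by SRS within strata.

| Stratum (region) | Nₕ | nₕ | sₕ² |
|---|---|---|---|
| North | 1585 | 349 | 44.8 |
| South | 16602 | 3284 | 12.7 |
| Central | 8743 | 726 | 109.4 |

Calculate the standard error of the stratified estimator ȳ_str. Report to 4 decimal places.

0.1268

Var(ȳ_str) = Σₕ Wₕ²(1 − fₕ)sₕ²/nₕ with Wₕ = Nₕ/N, N = 26930.
North: Wₕ = 0.05885629; term = 0.05885629²·(1 − 0.22018927)·44.8/349 = 3.467589 × 10^-4.
South: Wₕ = 0.61648719; term = 0.61648719²·(1 − 0.19780749)·12.7/3284 = 0.0011790366.
Central: Wₕ = 0.32465652; term = 0.32465652²·(1 − 0.08303786)·109.4/726 = 0.014563989.
Sum = 0.016089785.
SE = √(0.016089785) = 0.1268.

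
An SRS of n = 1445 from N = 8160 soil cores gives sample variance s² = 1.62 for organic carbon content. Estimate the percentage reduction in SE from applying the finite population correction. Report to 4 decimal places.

9.2852

f = n/N = 1445/8160 = 0.17708333.
SE_no-fpc = √(s²/n) = 0.03348294; SE_fpc = √((1−f)s²/n) = 0.030373967.
Ratio = √(1−f) = 0.90714754. Reduction = 100·(1 − 0.90714754) = 9.2852%.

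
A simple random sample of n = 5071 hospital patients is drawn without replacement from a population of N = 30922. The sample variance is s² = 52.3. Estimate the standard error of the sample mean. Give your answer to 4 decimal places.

0.0929

Under SRS without replacement, Var(ȳ) = (1 − f)·s²/n with f = n/N = 5071/30922 = 0.16399327.
Var(ȳ) = (1 − 0.16399327)·52.3/5071 = 0.83600673·0.010313548 = 0.0086221952.
SE(ȳ) = √(0.0086221952) = 0.0929.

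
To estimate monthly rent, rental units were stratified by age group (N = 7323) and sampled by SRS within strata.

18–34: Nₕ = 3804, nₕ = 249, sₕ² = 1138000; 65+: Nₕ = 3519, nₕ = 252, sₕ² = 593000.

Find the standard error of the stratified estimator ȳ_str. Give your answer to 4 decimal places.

Var(ȳ_str) = Σₕ Wₕ²(1 − fₕ)sₕ²/nₕ with Wₕ = Nₕ/N, N = 7323.
18–34: Wₕ = 0.51945924; term = 0.51945924²·(1 − 0.06545741)·1138000/249 = 1152.5107.
65+: Wₕ = 0.48054076; term = 0.48054076²·(1 − 0.07161125)·593000/252 = 504.48062.
Sum = 1656.9913.
SE = √(1656.9913) = 40.7062.

40.7062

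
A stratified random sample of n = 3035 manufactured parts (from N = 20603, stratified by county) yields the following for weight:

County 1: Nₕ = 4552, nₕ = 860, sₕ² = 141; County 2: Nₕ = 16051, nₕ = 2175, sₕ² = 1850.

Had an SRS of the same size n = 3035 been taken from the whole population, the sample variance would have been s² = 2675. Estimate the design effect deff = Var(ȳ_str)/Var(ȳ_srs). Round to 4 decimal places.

Var(ȳ_str) = Σ Wₕ²(1−fₕ)sₕ²/nₕ with Wₕ = Nₕ/20603:
  County 1: (4552/20603)²·(1−860/4552)·141/860 = 0.0064911804
  County 2: (16051/20603)²·(1−2175/16051)·1850/2175 = 0.44629079
  → Var(ȳ_str) = 0.45278197.
Var(ȳ_srs) = (1 − 3035/20603)·2675/3035 = 0.75154839.
deff = 0.45278197 / 0.75154839 = 0.6025.

0.6025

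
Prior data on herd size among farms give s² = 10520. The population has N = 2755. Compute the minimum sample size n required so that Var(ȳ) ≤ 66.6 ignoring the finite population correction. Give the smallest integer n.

158

Without fpc, n₀ = s²/D = 10520/66.6 = 157.9580.
Rounding up, n = 158.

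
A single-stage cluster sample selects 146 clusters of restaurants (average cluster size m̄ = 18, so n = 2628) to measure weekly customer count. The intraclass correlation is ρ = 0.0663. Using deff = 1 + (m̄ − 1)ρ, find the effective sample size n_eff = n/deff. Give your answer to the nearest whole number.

1235

deff = 1 + (18 − 1)·0.0663 = 1 + 1.1271 = 2.1271.
n_eff = 2628 / 2.1271 = 1235.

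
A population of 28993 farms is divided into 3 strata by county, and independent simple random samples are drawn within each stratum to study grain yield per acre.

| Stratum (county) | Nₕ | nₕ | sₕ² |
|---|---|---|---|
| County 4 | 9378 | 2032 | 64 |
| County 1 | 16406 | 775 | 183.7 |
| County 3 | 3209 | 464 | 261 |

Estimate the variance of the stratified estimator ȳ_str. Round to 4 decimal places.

0.0808

Var(ȳ_str) = Σₕ Wₕ²(1 − fₕ)sₕ²/nₕ with Wₕ = Nₕ/N, N = 28993.
County 4: Wₕ = 0.32345739; term = 0.32345739²·(1 − 0.21667733)·64/2032 = 0.0025812562.
County 1: Wₕ = 0.56586073; term = 0.56586073²·(1 − 0.04723882)·183.7/775 = 0.07231204.
County 3: Wₕ = 0.11068189; term = 0.11068189²·(1 − 0.14459333)·261/464 = 0.0058945178.
Sum = 0.080787814.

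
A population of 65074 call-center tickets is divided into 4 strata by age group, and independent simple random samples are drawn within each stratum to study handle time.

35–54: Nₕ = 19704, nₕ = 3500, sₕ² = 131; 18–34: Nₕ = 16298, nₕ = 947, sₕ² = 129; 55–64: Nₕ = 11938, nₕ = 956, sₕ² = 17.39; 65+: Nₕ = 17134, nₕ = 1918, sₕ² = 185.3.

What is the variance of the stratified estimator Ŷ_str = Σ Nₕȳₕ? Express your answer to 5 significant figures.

Var(Ŷ_str) = Σₕ Nₕ²(1 − fₕ)sₕ²/nₕ.
35–54: 19704²·(1 − 3500/19704)·131/3500 = 1.195033 × 10^7.
18–34: 16298²·(1 − 947/16298)·129/947 = 3.4080873 × 10^7.
55–64: 11938²·(1 − 956/11938)·17.39/956 = 2.384815 × 10^6.
65+: 17134²·(1 − 1918/17134)·185.3/1918 = 2.5187559 × 10^7.
Sum = 7.3603577 × 10^7.

7.3604 × 10^7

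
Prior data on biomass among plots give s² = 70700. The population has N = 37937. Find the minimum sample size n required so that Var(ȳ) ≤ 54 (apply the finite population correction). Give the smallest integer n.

Without fpc, n₀ = s²/D = 70700/54 = 1309.2593.
With fpc, (1 − n/N)·s²/n ≤ D requires n ≥ n₀/(1 + n₀/N) = 1309.2593/(1 + 1309.2593/37937) = 1265.5823.
Rounding up, n = 1266.

1266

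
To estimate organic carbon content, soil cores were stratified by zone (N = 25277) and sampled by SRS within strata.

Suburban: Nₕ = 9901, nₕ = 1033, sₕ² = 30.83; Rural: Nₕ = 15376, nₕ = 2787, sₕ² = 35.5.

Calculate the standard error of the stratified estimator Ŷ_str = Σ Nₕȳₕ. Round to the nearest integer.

2255

Var(Ŷ_str) = Σₕ Nₕ²(1 − fₕ)sₕ²/nₕ.
Suburban: 9901²·(1 − 1033/9901)·30.83/1033 = 2.6204625 × 10^6.
Rural: 15376²·(1 − 2787/15376)·35.5/2787 = 2.4656191 × 10^6.
Sum = 5.0860816 × 10^6.
SE = √(5.0860816 × 10^6) = 2255.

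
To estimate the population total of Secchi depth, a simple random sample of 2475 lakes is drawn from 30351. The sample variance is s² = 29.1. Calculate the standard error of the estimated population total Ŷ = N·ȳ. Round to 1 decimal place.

3154.0

Var(Ŷ) = N²·Var(ȳ) = N²·(1 − n/N)·s²/n.
f = 2475/30351 = 0.08154591; Var(ȳ) = 0.91845409·29.1/2475 = 0.010798794.
Var(Ŷ) = 30351² · 0.010798794 = 9.9476676 × 10^6.
SE(Ŷ) = √(9.9476676 × 10^6) = 3154.0.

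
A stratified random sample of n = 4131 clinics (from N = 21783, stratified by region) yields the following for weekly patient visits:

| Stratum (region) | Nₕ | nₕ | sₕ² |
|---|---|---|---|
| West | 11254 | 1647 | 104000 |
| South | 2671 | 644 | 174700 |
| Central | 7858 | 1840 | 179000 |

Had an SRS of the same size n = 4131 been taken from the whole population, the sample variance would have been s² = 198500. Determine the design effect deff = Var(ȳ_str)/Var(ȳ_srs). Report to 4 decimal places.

0.6980

Var(ȳ_str) = Σ Wₕ²(1−fₕ)sₕ²/nₕ with Wₕ = Nₕ/21783:
  West: (11254/21783)²·(1−1647/11254)·104000/1647 = 14.387955
  South: (2671/21783)²·(1−644/2671)·174700/644 = 3.0952754
  Central: (7858/21783)²·(1−1840/7858)·179000/1840 = 9.6953621
  → Var(ȳ_str) = 27.178593.
Var(ȳ_srs) = (1 − 4131/21783)·198500/4131 = 38.938709.
deff = 27.178593 / 38.938709 = 0.6980.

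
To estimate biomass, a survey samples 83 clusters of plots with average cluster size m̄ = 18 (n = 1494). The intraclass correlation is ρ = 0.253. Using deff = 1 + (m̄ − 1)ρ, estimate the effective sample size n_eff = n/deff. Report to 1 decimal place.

281.8

deff = 1 + (18 − 1)·0.253 = 1 + 4.301 = 5.301.
n_eff = 1494 / 5.301 = 281.8.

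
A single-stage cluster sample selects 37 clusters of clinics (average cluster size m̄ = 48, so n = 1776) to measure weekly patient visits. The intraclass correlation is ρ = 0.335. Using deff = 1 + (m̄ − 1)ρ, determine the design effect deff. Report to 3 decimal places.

deff = 1 + (48 − 1)·0.335 = 1 + 15.745 = 16.745.

16.745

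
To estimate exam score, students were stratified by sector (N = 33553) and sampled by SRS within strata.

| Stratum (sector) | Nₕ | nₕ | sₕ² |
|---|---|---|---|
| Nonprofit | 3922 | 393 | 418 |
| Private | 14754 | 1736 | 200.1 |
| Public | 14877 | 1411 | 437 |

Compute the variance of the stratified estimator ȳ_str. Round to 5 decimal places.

Var(ȳ_str) = Σₕ Wₕ²(1 − fₕ)sₕ²/nₕ with Wₕ = Nₕ/N, N = 33553.
Nonprofit: Wₕ = 0.11688970; term = 0.11688970²·(1 − 0.10020398)·418/393 = 0.013076161.
Private: Wₕ = 0.43972223; term = 0.43972223²·(1 − 0.11766301)·200.1/1736 = 0.019664762.
Public: Wₕ = 0.44338807; term = 0.44338807²·(1 − 0.09484439)·437/1411 = 0.055111938.
Sum = 0.087852861.

0.08785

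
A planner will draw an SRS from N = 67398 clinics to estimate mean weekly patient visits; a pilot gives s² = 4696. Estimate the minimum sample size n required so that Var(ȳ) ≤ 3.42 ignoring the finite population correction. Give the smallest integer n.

1374

Without fpc, n₀ = s²/D = 4696/3.42 = 1373.0994.
Rounding up, n = 1374.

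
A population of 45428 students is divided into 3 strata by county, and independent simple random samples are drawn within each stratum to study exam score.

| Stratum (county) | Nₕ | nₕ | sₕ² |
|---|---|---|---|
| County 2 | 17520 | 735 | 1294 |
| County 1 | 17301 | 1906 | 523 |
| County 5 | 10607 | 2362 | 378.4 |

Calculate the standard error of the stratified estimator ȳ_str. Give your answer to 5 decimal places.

0.54137

Var(ȳ_str) = Σₕ Wₕ²(1 − fₕ)sₕ²/nₕ with Wₕ = Nₕ/N, N = 45428.
County 2: Wₕ = 0.38566523; term = 0.38566523²·(1 − 0.04195205)·1294/735 = 0.25087371.
County 1: Wₕ = 0.38084441; term = 0.38084441²·(1 − 0.11016704)·523/1906 = 0.03541461.
County 5: Wₕ = 0.23349036; term = 0.23349036²·(1 − 0.22268313)·378.4/2362 = 0.0067890222.
Sum = 0.29307734.
SE = √(0.29307734) = 0.54137.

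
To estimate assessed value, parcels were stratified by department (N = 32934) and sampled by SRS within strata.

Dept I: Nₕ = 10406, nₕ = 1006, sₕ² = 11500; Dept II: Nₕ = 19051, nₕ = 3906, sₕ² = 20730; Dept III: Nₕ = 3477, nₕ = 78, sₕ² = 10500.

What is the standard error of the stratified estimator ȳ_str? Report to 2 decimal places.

Var(ȳ_str) = Σₕ Wₕ²(1 − fₕ)sₕ²/nₕ with Wₕ = Nₕ/N, N = 32934.
Dept I: Wₕ = 0.31596526; term = 0.31596526²·(1 − 0.09667500)·11500/1006 = 1.0309143.
Dept II: Wₕ = 0.57845995; term = 0.57845995²·(1 − 0.20502861)·20730/3906 = 1.4117739.
Dept III: Wₕ = 0.10557479; term = 0.10557479²·(1 − 0.02243313)·10500/78 = 1.4667685.
Sum = 3.9094567.
SE = √(3.9094567) = 1.98.

1.98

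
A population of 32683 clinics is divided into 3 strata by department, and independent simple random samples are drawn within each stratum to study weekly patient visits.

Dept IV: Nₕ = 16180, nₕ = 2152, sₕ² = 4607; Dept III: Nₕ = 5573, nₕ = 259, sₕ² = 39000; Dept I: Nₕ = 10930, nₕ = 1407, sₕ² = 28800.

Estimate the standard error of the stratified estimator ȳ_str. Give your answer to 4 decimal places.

Var(ȳ_str) = Σₕ Wₕ²(1 − fₕ)sₕ²/nₕ with Wₕ = Nₕ/N, N = 32683.
Dept IV: Wₕ = 0.49505859; term = 0.49505859²·(1 − 0.13300371)·4607/2152 = 0.45489.
Dept III: Wₕ = 0.17051678; term = 0.17051678²·(1 − 0.04647407)·39000/259 = 4.1747609.
Dept I: Wₕ = 0.33442462; term = 0.33442462²·(1 − 0.12872827)·28800/1407 = 1.9945664.
Sum = 6.6242173.
SE = √(6.6242173) = 2.5738.

2.5738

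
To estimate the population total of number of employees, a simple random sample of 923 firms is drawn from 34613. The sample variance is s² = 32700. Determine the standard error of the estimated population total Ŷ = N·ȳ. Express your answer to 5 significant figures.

203260

Var(Ŷ) = N²·Var(ȳ) = N²·(1 − n/N)·s²/n.
f = 923/34613 = 0.02666628; Var(ȳ) = 0.97333372·32700/923 = 34.483221.
Var(Ŷ) = 34613² · 34.483221 = 4.131296 × 10^10.
SE(Ŷ) = √(4.131296 × 10^10) = 203260.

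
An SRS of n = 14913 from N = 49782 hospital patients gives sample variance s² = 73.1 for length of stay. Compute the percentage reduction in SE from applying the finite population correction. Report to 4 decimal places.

f = n/N = 14913/49782 = 0.29956611.
SE_no-fpc = √(s²/n) = 0.070012596; SE_fpc = √((1−f)s²/n) = 0.058594892.
Ratio = √(1−f) = 0.83691929. Reduction = 100·(1 − 0.83691929) = 16.3081%.

16.3081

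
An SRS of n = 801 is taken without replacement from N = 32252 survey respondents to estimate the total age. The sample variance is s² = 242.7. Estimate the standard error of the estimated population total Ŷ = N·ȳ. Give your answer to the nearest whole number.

Var(Ŷ) = N²·Var(ȳ) = N²·(1 − n/N)·s²/n.
f = 801/32252 = 0.02483567; Var(ȳ) = 0.97516433·242.7/801 = 0.29547114.
Var(Ŷ) = 32252² · 0.29547114 = 3.0734657 × 10^8.
SE(Ŷ) = √(3.0734657 × 10^8) = 17531.

17531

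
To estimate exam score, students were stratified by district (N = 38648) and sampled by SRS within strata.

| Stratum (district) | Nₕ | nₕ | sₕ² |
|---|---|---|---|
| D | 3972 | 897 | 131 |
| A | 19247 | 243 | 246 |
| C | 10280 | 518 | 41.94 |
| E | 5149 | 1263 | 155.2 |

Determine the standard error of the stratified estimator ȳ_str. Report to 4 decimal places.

0.5061

Var(ȳ_str) = Σₕ Wₕ²(1 − fₕ)sₕ²/nₕ with Wₕ = Nₕ/N, N = 38648.
D: Wₕ = 0.10277375; term = 0.10277375²·(1 − 0.22583082)·131/897 = 0.0011942058.
A: Wₕ = 0.49800766; term = 0.49800766²·(1 − 0.01262534)·246/243 = 0.24790361.
C: Wₕ = 0.26599048; term = 0.26599048²·(1 − 0.05038911)·41.94/518 = 0.0054397199.
E: Wₕ = 0.13322811; term = 0.13322811²·(1 − 0.24529035)·155.2/1263 = 0.0016461144.
Sum = 0.25618365.
SE = √(0.25618365) = 0.5061.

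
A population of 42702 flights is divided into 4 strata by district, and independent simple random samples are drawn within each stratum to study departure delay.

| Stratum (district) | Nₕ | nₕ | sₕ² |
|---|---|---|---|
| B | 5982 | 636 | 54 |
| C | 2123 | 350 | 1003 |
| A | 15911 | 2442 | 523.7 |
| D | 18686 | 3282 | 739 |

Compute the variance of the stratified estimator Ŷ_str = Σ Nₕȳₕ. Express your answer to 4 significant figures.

Var(Ŷ_str) = Σₕ Nₕ²(1 − fₕ)sₕ²/nₕ.
B: 5982²·(1 − 636/5982)·54/636 = 2.7152637 × 10^6.
C: 2123²·(1 − 350/2123)·1003/350 = 1.0786775 × 10^7.
A: 15911²·(1 − 2442/15911)·523.7/2442 = 4.5958912 × 10^7.
D: 18686²·(1 − 3282/18686)·739/3282 = 6.4812044 × 10^7.
Sum = 1.2427299 × 10^8.

1.243 × 10^8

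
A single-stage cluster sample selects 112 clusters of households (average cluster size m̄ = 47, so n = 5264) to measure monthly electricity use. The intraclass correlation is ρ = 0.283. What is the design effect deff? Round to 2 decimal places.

14.02

deff = 1 + (47 − 1)·0.283 = 1 + 13.018 = 14.018.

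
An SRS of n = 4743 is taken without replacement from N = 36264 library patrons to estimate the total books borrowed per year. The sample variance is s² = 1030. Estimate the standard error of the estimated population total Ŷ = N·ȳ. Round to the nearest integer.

15755

Var(Ŷ) = N²·Var(ȳ) = N²·(1 − n/N)·s²/n.
f = 4743/36264 = 0.13079087; Var(ȳ) = 0.86920913·1030/4743 = 0.18875931.
Var(Ŷ) = 36264² · 0.18875931 = 2.4823316 × 10^8.
SE(Ŷ) = √(2.4823316 × 10^8) = 15755.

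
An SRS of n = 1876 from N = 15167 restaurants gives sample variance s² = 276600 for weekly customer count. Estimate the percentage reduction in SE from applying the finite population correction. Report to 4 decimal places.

6.3885

f = n/N = 1876/15167 = 0.12368959.
SE_no-fpc = √(s²/n) = 12.142544; SE_fpc = √((1−f)s²/n) = 11.366811.
Ratio = √(1−f) = 0.93611453. Reduction = 100·(1 − 0.93611453) = 6.3885%.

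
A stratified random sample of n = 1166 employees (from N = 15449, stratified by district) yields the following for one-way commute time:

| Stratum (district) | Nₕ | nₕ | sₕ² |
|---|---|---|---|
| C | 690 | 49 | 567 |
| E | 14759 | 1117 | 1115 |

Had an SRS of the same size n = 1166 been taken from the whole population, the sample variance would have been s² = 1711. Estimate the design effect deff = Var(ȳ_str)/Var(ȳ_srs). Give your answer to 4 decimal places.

Var(ȳ_str) = Σ Wₕ²(1−fₕ)sₕ²/nₕ with Wₕ = Nₕ/15449:
  C: (690/15449)²·(1−49/690)·567/49 = 0.021443385
  E: (14759/15449)²·(1−1117/14759)·1115/1117 = 0.84208499
  → Var(ȳ_str) = 0.86352838.
Var(ȳ_srs) = (1 − 1166/15449)·1711/1166 = 1.3566584.
deff = 0.86352838 / 1.3566584 = 0.6365.

0.6365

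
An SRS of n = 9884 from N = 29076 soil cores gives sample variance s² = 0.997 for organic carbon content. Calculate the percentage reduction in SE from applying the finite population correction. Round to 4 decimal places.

f = n/N = 9884/29076 = 0.33993672.
SE_no-fpc = √(s²/n) = 0.01004341; SE_fpc = √((1−f)s²/n) = 0.0081596964.
Ratio = √(1−f) = 0.81244279. Reduction = 100·(1 − 0.81244279) = 18.7557%.

18.7557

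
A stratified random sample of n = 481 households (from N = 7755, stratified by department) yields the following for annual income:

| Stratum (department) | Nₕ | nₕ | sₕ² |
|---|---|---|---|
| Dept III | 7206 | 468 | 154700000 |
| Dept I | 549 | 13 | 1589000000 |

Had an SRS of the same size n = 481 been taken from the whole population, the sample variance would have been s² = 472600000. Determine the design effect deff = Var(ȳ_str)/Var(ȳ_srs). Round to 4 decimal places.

0.9385

Var(ȳ_str) = Σ Wₕ²(1−fₕ)sₕ²/nₕ with Wₕ = Nₕ/7755:
  Dept III: (7206/7755)²·(1−468/7206)·154700000/468 = 266873.91
  Dept I: (549/7755)²·(1−13/549)·1589000000/13 = 598072.83
  → Var(ȳ_str) = 864946.74.
Var(ȳ_srs) = (1 − 481/7755)·472600000/481 = 921595.05.
deff = 864946.74 / 921595.05 = 0.9385.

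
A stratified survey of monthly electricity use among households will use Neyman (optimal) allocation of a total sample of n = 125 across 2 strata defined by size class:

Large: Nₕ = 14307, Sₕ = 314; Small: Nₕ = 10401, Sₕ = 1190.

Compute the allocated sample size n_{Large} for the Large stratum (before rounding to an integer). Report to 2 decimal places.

33.29

Neyman allocation: nₕ = n·NₕSₕ / Σⱼ NⱼSⱼ.
Σ NⱼSⱼ = 14307·314 + 10401·1190 = 1.6869588 × 10^7.
n_{Large} = 125·14307·314 / (1.6869588 × 10^7) = 33.29.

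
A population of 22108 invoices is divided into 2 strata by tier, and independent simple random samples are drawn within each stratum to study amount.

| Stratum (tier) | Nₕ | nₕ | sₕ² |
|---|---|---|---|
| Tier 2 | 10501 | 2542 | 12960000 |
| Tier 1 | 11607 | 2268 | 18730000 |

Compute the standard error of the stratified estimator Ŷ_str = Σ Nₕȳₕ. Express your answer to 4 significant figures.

Var(Ŷ_str) = Σₕ Nₕ²(1 − fₕ)sₕ²/nₕ.
Tier 2: 10501²·(1 − 2542/10501)·12960000/2542 = 4.2610695 × 10^11.
Tier 1: 11607²·(1 − 2268/11607)·18730000/2268 = 8.9518972 × 10^11.
Sum = 1.3212967 × 10^12.
SE = √(1.3212967 × 10^12) = 1.149 × 10^6.

1.149 × 10^6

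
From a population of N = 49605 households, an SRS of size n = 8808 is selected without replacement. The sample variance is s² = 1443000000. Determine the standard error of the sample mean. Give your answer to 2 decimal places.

367.07

Under SRS without replacement, Var(ȳ) = (1 − f)·s²/n with f = n/N = 8808/49605 = 0.17756275.
Var(ȳ) = (1 − 0.17756275)·1443000000/8808 = 0.82243725·163828.34 = 134738.53.
SE(ȳ) = √(134738.53) = 367.07.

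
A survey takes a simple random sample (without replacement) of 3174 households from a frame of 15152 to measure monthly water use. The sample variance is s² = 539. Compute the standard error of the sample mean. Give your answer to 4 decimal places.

Under SRS without replacement, Var(ȳ) = (1 − f)·s²/n with f = n/N = 3174/15152 = 0.20947730.
Var(ȳ) = (1 − 0.20947730)·539/3174 = 0.79052270·0.16981727 = 0.1342444.
SE(ȳ) = √(0.1342444) = 0.3664.

0.3664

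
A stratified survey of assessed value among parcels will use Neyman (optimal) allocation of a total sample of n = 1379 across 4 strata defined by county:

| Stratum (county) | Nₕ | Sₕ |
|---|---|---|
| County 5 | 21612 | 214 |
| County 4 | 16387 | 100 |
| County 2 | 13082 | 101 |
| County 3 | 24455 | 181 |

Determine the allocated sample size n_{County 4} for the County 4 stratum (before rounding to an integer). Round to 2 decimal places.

188.14

Neyman allocation: nₕ = n·NₕSₕ / Σⱼ NⱼSⱼ.
Σ NⱼSⱼ = 21612·214 + 16387·100 + 13082·101 + 24455·181 = 1.2011305 × 10^7.
n_{County 4} = 1379·16387·100 / (1.2011305 × 10^7) = 188.14.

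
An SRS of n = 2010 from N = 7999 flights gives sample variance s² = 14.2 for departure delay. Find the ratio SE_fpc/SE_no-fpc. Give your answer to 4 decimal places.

f = n/N = 2010/7999 = 0.25128141.
SE_no-fpc = √(s²/n) = 0.084051631; SE_fpc = √((1−f)s²/n) = 0.072728638.
Ratio = √(1−f) = 0.86528526.

0.8653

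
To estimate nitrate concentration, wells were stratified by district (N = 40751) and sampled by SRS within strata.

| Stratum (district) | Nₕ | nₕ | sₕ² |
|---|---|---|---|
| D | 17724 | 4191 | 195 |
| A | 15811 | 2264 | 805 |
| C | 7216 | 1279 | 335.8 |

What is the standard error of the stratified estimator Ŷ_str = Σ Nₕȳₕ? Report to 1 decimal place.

9928.1

Var(Ŷ_str) = Σₕ Nₕ²(1 − fₕ)sₕ²/nₕ.
D: 17724²·(1 − 4191/17724)·195/4191 = 1.116022 × 10^7.
A: 15811²·(1 − 2264/15811)·805/2264 = 7.6159122 × 10^7.
C: 7216²·(1 − 1279/7216)·335.8/1279 = 1.1247959 × 10^7.
Sum = 9.8567301 × 10^7.
SE = √(9.8567301 × 10^7) = 9928.1.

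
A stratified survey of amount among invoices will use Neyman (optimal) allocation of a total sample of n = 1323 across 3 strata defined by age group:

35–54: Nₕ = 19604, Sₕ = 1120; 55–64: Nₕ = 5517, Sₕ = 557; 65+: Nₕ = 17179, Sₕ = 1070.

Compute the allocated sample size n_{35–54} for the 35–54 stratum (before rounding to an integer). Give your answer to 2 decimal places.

669.15

Neyman allocation: nₕ = n·NₕSₕ / Σⱼ NⱼSⱼ.
Σ NⱼSⱼ = 19604·1120 + 5517·557 + 17179·1070 = 4.3410979 × 10^7.
n_{35–54} = 1323·19604·1120 / (4.3410979 × 10^7) = 669.15.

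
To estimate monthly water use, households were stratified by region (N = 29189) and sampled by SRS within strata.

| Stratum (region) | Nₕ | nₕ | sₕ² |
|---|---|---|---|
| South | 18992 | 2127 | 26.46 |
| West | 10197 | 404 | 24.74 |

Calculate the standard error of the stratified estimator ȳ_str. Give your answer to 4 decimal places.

Var(ȳ_str) = Σₕ Wₕ²(1 − fₕ)sₕ²/nₕ with Wₕ = Nₕ/N, N = 29189.
South: Wₕ = 0.65065607; term = 0.65065607²·(1 − 0.11199452)·26.46/2127 = 0.0046767156.
West: Wₕ = 0.34934393; term = 0.34934393²·(1 − 0.03961950)·24.74/404 = 0.0071774152.
Sum = 0.011854131.
SE = √(0.011854131) = 0.1089.

0.1089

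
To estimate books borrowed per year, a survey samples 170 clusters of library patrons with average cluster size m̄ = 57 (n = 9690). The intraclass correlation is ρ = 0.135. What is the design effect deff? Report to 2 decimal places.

8.56

deff = 1 + (57 − 1)·0.135 = 1 + 7.56 = 8.56.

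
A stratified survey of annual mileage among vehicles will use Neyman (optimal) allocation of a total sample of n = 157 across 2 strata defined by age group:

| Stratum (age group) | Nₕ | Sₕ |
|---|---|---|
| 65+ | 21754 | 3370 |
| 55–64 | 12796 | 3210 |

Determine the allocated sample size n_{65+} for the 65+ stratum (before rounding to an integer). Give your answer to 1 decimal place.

Neyman allocation: nₕ = n·NₕSₕ / Σⱼ NⱼSⱼ.
Σ NⱼSⱼ = 21754·3370 + 12796·3210 = 1.1438614 × 10^8.
n_{65+} = 157·21754·3370 / (1.1438614 × 10^8) = 100.6.

100.6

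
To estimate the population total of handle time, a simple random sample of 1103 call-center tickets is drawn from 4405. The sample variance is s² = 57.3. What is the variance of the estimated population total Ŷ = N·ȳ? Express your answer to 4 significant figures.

Var(Ŷ) = N²·Var(ȳ) = N²·(1 − n/N)·s²/n.
f = 1103/4405 = 0.25039728; Var(ȳ) = 0.74960272·57.3/1103 = 0.038941284.
Var(Ŷ) = 4405² · 0.038941284 = 755617.65.

755600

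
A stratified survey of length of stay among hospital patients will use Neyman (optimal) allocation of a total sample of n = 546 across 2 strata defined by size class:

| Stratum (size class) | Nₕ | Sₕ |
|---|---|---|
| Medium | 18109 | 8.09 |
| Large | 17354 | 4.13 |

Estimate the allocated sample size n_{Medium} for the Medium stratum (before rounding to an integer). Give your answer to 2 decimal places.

Neyman allocation: nₕ = n·NₕSₕ / Σⱼ NⱼSⱼ.
Σ NⱼSⱼ = 18109·8.09 + 17354·4.13 = 218173.83.
n_{Medium} = 546·18109·8.09 / 218173.83 = 366.63.

366.63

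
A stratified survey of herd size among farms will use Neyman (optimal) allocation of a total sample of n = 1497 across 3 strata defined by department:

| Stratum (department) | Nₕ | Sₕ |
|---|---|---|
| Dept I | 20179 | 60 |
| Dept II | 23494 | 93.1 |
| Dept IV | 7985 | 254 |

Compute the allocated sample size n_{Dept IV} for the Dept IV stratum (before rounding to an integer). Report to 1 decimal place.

Neyman allocation: nₕ = n·NₕSₕ / Σⱼ NⱼSⱼ.
Σ NⱼSⱼ = 20179·60 + 23494·93.1 + 7985·254 = 5.4262214 × 10^6.
n_{Dept IV} = 1497·7985·254 / (5.4262214 × 10^6) = 559.5.

559.5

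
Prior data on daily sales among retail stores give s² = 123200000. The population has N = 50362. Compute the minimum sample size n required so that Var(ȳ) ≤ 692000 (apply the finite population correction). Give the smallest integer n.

178

Without fpc, n₀ = s²/D = 123200000/692000 = 178.0347.
With fpc, (1 − n/N)·s²/n ≤ D requires n ≥ n₀/(1 + n₀/N) = 178.0347/(1 + 178.0347/50362) = 177.4075.
Rounding up, n = 178.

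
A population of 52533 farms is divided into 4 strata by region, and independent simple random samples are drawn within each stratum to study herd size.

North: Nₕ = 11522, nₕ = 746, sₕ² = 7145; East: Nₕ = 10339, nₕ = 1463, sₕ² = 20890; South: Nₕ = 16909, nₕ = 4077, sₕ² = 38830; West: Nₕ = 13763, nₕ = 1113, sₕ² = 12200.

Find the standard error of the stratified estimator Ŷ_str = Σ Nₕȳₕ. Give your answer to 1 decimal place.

80464.0

Var(Ŷ_str) = Σₕ Nₕ²(1 − fₕ)sₕ²/nₕ.
North: 11522²·(1 − 746/11522)·7145/746 = 1.1891835 × 10^9.
East: 10339²·(1 − 1463/10339)·20890/1463 = 1.3103579 × 10^9.
South: 16909²·(1 − 4077/16909)·38830/4077 = 2.0665169 × 10^9.
West: 13763²·(1 − 1113/13763)·12200/1113 = 1.9083951 × 10^9.
Sum = 6.4744534 × 10^9.
SE = √(6.4744534 × 10^9) = 80464.0.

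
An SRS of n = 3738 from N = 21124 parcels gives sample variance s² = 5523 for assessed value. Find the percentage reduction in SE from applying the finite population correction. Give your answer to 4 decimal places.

f = n/N = 3738/21124 = 0.17695512.
SE_no-fpc = √(s²/n) = 1.2155361; SE_fpc = √((1−f)s²/n) = 1.1027565.
Ratio = √(1−f) = 0.90721821. Reduction = 100·(1 − 0.90721821) = 9.2782%.

9.2782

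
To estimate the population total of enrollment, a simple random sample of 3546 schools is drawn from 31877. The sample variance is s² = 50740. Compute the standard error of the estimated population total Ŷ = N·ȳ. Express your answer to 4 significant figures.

Var(Ŷ) = N²·Var(ȳ) = N²·(1 − n/N)·s²/n.
f = 3546/31877 = 0.11124008; Var(ȳ) = 0.88875992·50740/3546 = 12.717337.
Var(Ŷ) = 31877² · 12.717337 = 1.2922635 × 10^10.
SE(Ŷ) = √(1.2922635 × 10^10) = 113700.

113700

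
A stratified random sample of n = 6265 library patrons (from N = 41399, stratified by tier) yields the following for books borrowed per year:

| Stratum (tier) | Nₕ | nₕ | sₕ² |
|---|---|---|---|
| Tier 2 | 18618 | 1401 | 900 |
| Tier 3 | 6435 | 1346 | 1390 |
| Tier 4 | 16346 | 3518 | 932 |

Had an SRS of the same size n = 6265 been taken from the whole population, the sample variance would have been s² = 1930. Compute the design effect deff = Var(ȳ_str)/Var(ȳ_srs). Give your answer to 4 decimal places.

0.6590

Var(ȳ_str) = Σ Wₕ²(1−fₕ)sₕ²/nₕ with Wₕ = Nₕ/41399:
  Tier 2: (18618/41399)²·(1−1401/18618)·900/1401 = 0.12014762
  Tier 3: (6435/41399)²·(1−1346/6435)·1390/1346 = 0.019731997
  Tier 4: (16346/41399)²·(1−3518/16346)·932/3518 = 0.032412373
  → Var(ȳ_str) = 0.17229199.
Var(ȳ_srs) = (1 − 6265/41399)·1930/6265 = 0.26144117.
deff = 0.17229199 / 0.26144117 = 0.6590.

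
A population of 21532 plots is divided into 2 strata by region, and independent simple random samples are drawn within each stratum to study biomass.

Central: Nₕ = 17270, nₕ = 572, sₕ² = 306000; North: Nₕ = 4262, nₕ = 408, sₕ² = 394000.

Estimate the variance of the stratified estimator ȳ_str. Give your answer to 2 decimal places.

366.96

Var(ȳ_str) = Σₕ Wₕ²(1 − fₕ)sₕ²/nₕ with Wₕ = Nₕ/N, N = 21532.
Central: Wₕ = 0.80206205; term = 0.80206205²·(1 − 0.03312102)·306000/572 = 332.74646.
North: Wₕ = 0.19793795; term = 0.19793795²·(1 − 0.09572970)·394000/408 = 34.213104.
Sum = 366.95956.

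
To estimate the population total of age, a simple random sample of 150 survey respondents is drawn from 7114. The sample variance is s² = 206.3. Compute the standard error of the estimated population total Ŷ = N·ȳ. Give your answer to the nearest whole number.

8254

Var(Ŷ) = N²·Var(ȳ) = N²·(1 − n/N)·s²/n.
f = 150/7114 = 0.02108518; Var(ȳ) = 0.97891482·206.3/150 = 1.3463342.
Var(Ŷ) = 7114² · 1.3463342 = 6.8136622 × 10^7.
SE(Ŷ) = √(6.8136622 × 10^7) = 8254.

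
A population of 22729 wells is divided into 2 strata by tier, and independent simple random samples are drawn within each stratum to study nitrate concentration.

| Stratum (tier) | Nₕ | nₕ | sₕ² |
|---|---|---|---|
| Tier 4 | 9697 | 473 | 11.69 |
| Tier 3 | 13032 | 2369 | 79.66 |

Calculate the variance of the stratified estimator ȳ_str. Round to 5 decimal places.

0.01332

Var(ȳ_str) = Σₕ Wₕ²(1 − fₕ)sₕ²/nₕ with Wₕ = Nₕ/N, N = 22729.
Tier 4: Wₕ = 0.42663558; term = 0.42663558²·(1 − 0.04877797)·11.69/473 = 0.0042790701.
Tier 3: Wₕ = 0.57336442; term = 0.57336442²·(1 − 0.18178330)·79.66/2369 = 0.009044927.
Sum = 0.013323997.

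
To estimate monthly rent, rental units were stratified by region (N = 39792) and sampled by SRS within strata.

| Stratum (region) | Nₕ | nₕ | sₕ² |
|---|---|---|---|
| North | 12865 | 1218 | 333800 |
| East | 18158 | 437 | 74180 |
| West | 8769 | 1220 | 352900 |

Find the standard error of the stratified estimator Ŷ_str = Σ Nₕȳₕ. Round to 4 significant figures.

338900

Var(Ŷ_str) = Σₕ Nₕ²(1 − fₕ)sₕ²/nₕ.
North: 12865²·(1 − 1218/12865)·333800/1218 = 4.1064157 × 10^10.
East: 18158²·(1 − 437/18158)·74180/437 = 5.4621249 × 10^10.
West: 8769²·(1 − 1220/8769)·352900/1220 = 1.9148349 × 10^10.
Sum = 1.1483376 × 10^11.
SE = √(1.1483376 × 10^11) = 338900.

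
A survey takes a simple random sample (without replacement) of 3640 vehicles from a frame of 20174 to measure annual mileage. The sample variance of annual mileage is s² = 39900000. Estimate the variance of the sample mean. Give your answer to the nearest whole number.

8984

Under SRS without replacement, Var(ȳ) = (1 − f)·s²/n with f = n/N = 3640/20174 = 0.18043026.
Var(ȳ) = (1 − 0.18043026)·39900000/3640 = 0.81956974·10961.538 = 8983.7453.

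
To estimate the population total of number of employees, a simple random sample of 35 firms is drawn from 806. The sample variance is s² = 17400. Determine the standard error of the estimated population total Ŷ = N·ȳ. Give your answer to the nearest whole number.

Var(Ŷ) = N²·Var(ȳ) = N²·(1 − n/N)·s²/n.
f = 35/806 = 0.04342432; Var(ȳ) = 0.95657568·17400/35 = 475.55477.
Var(Ŷ) = 806² · 475.55477 = 3.089375 × 10^8.
SE(Ŷ) = √(3.089375 × 10^8) = 17577.

17577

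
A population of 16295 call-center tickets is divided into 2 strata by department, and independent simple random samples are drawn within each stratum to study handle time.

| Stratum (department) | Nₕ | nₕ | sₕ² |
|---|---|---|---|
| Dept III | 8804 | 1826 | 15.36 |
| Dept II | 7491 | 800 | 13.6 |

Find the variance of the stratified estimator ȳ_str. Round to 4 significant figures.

Var(ȳ_str) = Σₕ Wₕ²(1 − fₕ)sₕ²/nₕ with Wₕ = Nₕ/N, N = 16295.
Dept III: Wₕ = 0.54028843; term = 0.54028843²·(1 − 0.20740572)·15.36/1826 = 0.0019462235.
Dept II: Wₕ = 0.45971157; term = 0.45971157²·(1 − 0.10679482)·13.6/800 = 0.0032090096.
Sum = 0.0051552331.

0.005155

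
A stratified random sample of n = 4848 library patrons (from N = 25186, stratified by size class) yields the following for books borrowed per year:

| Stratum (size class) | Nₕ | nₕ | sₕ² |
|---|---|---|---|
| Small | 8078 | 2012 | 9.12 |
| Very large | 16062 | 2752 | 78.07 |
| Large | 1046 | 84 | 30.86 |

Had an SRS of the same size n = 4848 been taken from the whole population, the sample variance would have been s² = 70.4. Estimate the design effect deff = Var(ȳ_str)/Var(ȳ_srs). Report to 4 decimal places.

Var(ȳ_str) = Σ Wₕ²(1−fₕ)sₕ²/nₕ with Wₕ = Nₕ/25186:
  Small: (8078/25186)²·(1−2012/8078)·9.12/2012 = 3.5015047 × 10^-4
  Very large: (16062/25186)²·(1−2752/16062)·78.07/2752 = 0.0095608175
  Large: (1046/25186)²·(1−84/1046)·30.86/84 = 5.8278048 × 10^-4
  → Var(ȳ_str) = 0.010493748.
Var(ȳ_srs) = (1 − 4848/25186)·70.4/4848 = 0.011726248.
deff = 0.010493748 / 0.011726248 = 0.8949.

0.8949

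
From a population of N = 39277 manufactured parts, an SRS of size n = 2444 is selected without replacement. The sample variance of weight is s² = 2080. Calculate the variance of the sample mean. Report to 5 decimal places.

Under SRS without replacement, Var(ȳ) = (1 − f)·s²/n with f = n/N = 2444/39277 = 0.06222471.
Var(ȳ) = (1 − 0.06222471)·2080/2444 = 0.93777529·0.85106383 = 0.79810663.

0.79811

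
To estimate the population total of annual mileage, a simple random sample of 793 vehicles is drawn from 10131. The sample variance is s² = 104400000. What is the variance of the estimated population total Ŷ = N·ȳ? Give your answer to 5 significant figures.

Var(Ŷ) = N²·Var(ȳ) = N²·(1 − n/N)·s²/n.
f = 793/10131 = 0.07827460; Var(ȳ) = 0.92172540·104400000/793 = 121346.95.
Var(Ŷ) = 10131² · 121346.95 = 1.2454706 × 10^13.

1.2455 × 10^13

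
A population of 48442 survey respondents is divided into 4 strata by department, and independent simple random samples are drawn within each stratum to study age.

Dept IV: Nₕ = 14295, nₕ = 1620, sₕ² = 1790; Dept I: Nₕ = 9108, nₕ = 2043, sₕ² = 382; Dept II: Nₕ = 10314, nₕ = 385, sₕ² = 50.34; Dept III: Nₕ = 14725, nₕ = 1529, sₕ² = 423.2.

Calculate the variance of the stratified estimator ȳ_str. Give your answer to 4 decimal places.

Var(ȳ_str) = Σₕ Wₕ²(1 − fₕ)sₕ²/nₕ with Wₕ = Nₕ/N, N = 48442.
Dept IV: Wₕ = 0.29509517; term = 0.29509517²·(1 − 0.11332634)·1790/1620 = 0.085315121.
Dept I: Wₕ = 0.18801866; term = 0.18801866²·(1 − 0.22430830)·382/2043 = 0.0051272684.
Dept II: Wₕ = 0.21291441; term = 0.21291441²·(1 − 0.03732790)·50.34/385 = 0.0057061212.
Dept III: Wₕ = 0.30397176; term = 0.30397176²·(1 − 0.10383701)·423.2/1529 = 0.022918788.
Sum = 0.1190673.

0.1191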